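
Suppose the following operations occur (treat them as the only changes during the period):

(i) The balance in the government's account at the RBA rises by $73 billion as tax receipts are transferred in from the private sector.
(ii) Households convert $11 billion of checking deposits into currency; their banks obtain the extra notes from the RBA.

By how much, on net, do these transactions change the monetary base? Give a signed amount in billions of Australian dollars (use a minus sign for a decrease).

RBA balance sheet:
  Assets:      no change
  Liabilities: Bank reserves −$84B, Currency in circulation +$11B, Government deposits +$73B
Commercial banking system:
  Assets:      Reserves at CB −$84B
  Liabilities: Checkable deposits −$84B
Monetary base = currency + reserves: +$11B + (−$84B) = -$73 billion.

-$73 billion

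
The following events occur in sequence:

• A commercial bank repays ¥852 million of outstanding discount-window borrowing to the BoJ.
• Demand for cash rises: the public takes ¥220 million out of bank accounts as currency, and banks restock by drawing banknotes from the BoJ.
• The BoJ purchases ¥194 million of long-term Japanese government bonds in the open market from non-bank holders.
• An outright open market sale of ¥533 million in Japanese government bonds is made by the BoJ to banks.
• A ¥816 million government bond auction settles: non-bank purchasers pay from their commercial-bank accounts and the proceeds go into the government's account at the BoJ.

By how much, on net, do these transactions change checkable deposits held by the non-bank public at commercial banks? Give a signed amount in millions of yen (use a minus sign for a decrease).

-¥842 million

BoJ balance sheet:
  Assets:      Securities −¥339M, Loans to banks −¥852M
  Liabilities: Bank reserves −¥2227M, Currency in circulation +¥220M, Government deposits +¥816M
Commercial banking system:
  Assets:      Reserves at CB −¥2227M, Securities +¥533M
  Liabilities: Checkable deposits −¥842M, Borrowings from CB −¥852M
So the change in checkable deposits held by the non-bank public at commercial banks is -¥842 million.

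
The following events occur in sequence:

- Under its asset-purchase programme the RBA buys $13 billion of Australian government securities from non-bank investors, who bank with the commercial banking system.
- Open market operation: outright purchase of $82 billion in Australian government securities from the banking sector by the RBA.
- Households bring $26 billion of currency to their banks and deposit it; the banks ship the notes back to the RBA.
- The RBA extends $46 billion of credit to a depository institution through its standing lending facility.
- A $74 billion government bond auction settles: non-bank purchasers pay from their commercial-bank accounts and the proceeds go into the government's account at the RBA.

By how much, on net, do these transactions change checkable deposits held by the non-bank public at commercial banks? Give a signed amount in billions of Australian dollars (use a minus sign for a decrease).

-$35 billion

Asset purchase (from non-banks) $13 billion: non-bank counterparties' bank balances rise → +$13B.
OMO purchase (from banks) $82 billion: the counterparty is a bank, so public deposits are unchanged → 0.
Currency deposit $26 billion: non-bank counterparties' bank balances rise → +$26B.
Discount-window loan $46 billion: the counterparty is a bank, so public deposits are unchanged → 0.
Government account inflow $74 billion: non-bank counterparties' bank balances fall → −$74B.
Net: 13 + 0 + 26 + 0 − 74 = -$35 billion.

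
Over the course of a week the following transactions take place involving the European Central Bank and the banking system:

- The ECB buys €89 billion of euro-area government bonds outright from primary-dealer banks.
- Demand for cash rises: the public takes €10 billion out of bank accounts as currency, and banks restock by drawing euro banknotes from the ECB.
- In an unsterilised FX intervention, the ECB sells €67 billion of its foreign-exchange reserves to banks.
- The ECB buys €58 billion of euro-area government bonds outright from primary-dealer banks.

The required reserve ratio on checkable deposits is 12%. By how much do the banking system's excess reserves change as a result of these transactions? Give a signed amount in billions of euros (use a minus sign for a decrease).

OMO purchase (from banks) €89 billion: reserves +€89B, deposits 0.
Currency withdrawal €10 billion: reserves −€10B, deposits −€10B.
FX sale €67 billion: reserves −€67B, deposits 0.
OMO purchase (from banks) €58 billion: reserves +€58B, deposits 0.
Totals: Δreserves = +€70B, Δdeposits = −€10B.
Δrequired reserves = 12% × −€10B = −€1.2B.
Δexcess reserves = Δreserves − Δrequired = +€70B − (−€1.2B) = +€71.2 billion.

+€71.2 billion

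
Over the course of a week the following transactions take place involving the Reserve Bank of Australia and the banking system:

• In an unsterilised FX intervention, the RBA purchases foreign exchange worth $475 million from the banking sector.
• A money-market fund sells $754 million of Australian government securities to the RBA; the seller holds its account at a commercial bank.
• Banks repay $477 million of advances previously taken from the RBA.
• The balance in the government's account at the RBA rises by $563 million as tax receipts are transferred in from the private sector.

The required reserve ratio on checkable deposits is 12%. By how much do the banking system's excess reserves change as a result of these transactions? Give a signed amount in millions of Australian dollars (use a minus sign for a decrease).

FX purchase $475 million: reserves +$475M, deposits 0.
Asset purchase (from non-banks) $754 million: reserves +$754M, deposits +$754M.
Discount-window repayment $477 million: reserves −$477M, deposits 0.
Government account inflow $563 million: reserves −$563M, deposits −$563M.
Totals: Δreserves = +$189M, Δdeposits = +$191M.
Δrequired reserves = 12% × +$191M = +$22.92M.
Δexcess reserves = Δreserves − Δrequired = +$189M − (+$22.92M) = +$166.08 million.

+$166.08 million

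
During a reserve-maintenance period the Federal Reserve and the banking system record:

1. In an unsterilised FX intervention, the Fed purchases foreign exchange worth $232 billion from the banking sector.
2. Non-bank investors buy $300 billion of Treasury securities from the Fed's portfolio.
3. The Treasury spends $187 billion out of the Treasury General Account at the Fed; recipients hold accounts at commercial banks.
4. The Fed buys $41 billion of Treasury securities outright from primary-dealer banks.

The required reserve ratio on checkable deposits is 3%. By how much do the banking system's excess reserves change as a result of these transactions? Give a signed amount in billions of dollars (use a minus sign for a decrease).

+$163.39 billion

FX purchase $232 billion: reserves +$232B, deposits 0.
Asset sale (to non-banks) $300 billion: reserves −$300B, deposits −$300B.
Government spending $187 billion: reserves +$187B, deposits +$187B.
OMO purchase (from banks) $41 billion: reserves +$41B, deposits 0.
Totals: Δreserves = +$160B, Δdeposits = −$113B.
Δrequired reserves = 3% × −$113B = −$3.39B.
Δexcess reserves = Δreserves − Δrequired = +$160B − (−$3.39B) = +$163.39 billion.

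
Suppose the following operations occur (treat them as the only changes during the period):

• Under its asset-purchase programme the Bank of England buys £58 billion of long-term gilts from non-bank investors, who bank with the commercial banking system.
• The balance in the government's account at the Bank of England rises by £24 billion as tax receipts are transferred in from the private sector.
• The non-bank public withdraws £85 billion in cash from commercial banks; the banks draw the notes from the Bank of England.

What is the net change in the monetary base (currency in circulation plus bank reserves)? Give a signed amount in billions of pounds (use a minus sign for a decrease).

+£34 billion

Asset purchase (from non-banks) £58 billion: Bank of England balance sheet expands → +£58B.
Government account inflow £24 billion: reserves shift to a non-base liability → −£24B.
Currency withdrawal £85 billion: just a shift between currency and reserves — both are base money → 0.
Net: 58 − 24 + 0 = +£34 billion.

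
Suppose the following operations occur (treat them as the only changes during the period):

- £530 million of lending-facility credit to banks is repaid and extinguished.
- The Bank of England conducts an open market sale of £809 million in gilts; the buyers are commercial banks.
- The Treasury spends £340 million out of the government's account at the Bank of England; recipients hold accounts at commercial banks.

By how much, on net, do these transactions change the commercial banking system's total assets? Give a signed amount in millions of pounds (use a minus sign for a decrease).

-£190 million

Bank of England balance sheet:
  Assets:      Securities −£809M, Loans to banks −£530M
  Liabilities: Bank reserves −£999M, Government deposits −£340M
Commercial banking system:
  Assets:      Reserves at CB −£999M, Securities +£809M
  Liabilities: Checkable deposits +£340M, Borrowings from CB −£530M
Change in total bank assets = -£190 million.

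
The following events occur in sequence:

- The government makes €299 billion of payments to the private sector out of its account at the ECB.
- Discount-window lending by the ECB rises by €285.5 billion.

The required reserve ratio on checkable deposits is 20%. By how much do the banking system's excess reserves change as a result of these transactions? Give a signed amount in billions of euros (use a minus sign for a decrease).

Government spending €299 billion: reserves +€299B, deposits +€299B.
Discount-window loan €285.5 billion: reserves +€285.5B, deposits 0.
Totals: Δreserves = +€584.5B, Δdeposits = +€299B.
Δrequired reserves = 20% × +€299B = +€59.8B.
Δexcess reserves = Δreserves − Δrequired = +€584.5B − (+€59.8B) = +€524.7 billion.

+€524.7 billion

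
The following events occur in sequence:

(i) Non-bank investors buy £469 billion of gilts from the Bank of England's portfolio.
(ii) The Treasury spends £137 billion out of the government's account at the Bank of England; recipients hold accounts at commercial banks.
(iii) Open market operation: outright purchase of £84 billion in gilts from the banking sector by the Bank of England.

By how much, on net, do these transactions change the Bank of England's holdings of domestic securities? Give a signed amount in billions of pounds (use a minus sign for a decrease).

-£385 billion

Bank of England balance sheet:
  Assets:      Securities −£385B
  Liabilities: Bank reserves −£248B, Government deposits −£137B
So the change in the Bank of England's holdings of domestic securities is -£385 billion.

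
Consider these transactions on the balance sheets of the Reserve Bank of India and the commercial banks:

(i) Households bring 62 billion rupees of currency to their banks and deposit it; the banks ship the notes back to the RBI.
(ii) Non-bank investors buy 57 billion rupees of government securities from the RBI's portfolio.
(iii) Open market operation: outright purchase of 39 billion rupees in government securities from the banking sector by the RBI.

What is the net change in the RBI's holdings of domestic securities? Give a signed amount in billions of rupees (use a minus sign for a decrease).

-18 billion

Currency deposit 62 billion rupees: the RBI's securities portfolio is untouched → 0.
Asset sale (to non-banks) 57 billion rupees: securities removed from the RBI's portfolio → −57B.
OMO purchase (from banks) 39 billion rupees: securities added to the RBI's portfolio → +39B.
Net: 0 − 57 + 39 = -18 billion.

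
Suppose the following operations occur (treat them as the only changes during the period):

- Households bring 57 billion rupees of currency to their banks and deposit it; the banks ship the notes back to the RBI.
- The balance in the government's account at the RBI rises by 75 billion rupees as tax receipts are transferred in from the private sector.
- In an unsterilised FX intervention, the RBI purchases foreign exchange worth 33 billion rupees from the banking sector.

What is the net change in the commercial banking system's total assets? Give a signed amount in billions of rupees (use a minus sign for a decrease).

-18 billion

RBI balance sheet:
  Assets:      Foreign assets +33B
  Liabilities: Bank reserves +15B, Currency in circulation −57B, Government deposits +75B
Commercial banking system:
  Assets:      Reserves at CB +15B, Foreign assets −33B
  Liabilities: Checkable deposits −18B
Change in total bank assets = -18 billion.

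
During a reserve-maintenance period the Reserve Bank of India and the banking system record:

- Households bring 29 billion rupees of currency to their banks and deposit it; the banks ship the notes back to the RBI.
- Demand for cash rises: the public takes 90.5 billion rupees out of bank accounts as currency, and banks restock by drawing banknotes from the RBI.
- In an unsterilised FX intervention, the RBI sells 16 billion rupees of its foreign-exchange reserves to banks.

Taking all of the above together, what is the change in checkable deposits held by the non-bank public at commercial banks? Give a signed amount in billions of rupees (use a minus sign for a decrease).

-61.5 billion

RBI balance sheet:
  Assets:      Foreign assets −16B
  Liabilities: Bank reserves −77.5B, Currency in circulation +61.5B
Commercial banking system:
  Assets:      Reserves at CB −77.5B, Foreign assets +16B
  Liabilities: Checkable deposits −61.5B
So the change in checkable deposits held by the non-bank public at commercial banks is -61.5 billion.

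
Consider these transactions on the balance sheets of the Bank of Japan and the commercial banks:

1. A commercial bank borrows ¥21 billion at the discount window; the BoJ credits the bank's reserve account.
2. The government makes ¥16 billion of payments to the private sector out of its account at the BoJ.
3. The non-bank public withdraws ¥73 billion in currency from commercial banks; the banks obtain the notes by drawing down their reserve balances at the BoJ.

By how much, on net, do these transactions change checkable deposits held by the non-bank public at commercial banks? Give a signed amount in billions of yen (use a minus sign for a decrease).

-¥57 billion

Discount-window loan ¥21 billion: the counterparty is a bank, so public deposits are unchanged → 0.
Government spending ¥16 billion: non-bank counterparties' bank balances rise → +¥16B.
Currency withdrawal ¥73 billion: non-bank counterparties' bank balances fall → −¥73B.
Net: 0 + 16 − 73 = -¥57 billion.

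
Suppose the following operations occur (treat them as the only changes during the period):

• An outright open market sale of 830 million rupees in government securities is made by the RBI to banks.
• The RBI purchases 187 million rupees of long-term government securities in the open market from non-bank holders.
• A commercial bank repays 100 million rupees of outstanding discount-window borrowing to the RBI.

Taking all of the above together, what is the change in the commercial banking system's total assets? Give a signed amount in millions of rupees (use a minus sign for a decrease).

RBI balance sheet:
  Assets:      Securities −643M, Loans to banks −100M
  Liabilities: Bank reserves −743M
Commercial banking system:
  Assets:      Reserves at CB −743M, Securities +830M
  Liabilities: Checkable deposits +187M, Borrowings from CB −100M
Change in total bank assets = +87 million.

+87 million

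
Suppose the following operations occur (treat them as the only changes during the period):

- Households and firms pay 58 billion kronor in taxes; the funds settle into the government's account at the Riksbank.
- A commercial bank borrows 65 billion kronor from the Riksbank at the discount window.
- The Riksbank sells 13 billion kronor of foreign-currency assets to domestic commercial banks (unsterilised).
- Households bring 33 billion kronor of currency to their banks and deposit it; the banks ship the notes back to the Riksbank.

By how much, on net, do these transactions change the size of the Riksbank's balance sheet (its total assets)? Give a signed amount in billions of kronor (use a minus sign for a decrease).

Riksbank balance sheet:
  Assets:      Loans to banks +65B, Foreign assets −13B
  Liabilities: Bank reserves +27B, Currency in circulation −33B, Government deposits +58B
Change in total Riksbank assets = +52 billion.

+52 billion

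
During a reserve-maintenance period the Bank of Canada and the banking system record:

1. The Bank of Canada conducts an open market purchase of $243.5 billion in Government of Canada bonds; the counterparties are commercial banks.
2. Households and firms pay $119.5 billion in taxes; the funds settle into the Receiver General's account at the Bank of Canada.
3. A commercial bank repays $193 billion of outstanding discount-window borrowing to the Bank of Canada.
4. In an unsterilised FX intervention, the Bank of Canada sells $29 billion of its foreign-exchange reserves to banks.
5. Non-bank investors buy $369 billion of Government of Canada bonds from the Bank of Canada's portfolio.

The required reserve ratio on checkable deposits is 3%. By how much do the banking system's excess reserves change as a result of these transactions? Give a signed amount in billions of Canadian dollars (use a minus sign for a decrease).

-$452.345 billion

OMO purchase (from banks) $243.5 billion: reserves +$243.5B, deposits 0.
Government account inflow $119.5 billion: reserves −$119.5B, deposits −$119.5B.
Discount-window repayment $193 billion: reserves −$193B, deposits 0.
FX sale $29 billion: reserves −$29B, deposits 0.
Asset sale (to non-banks) $369 billion: reserves −$369B, deposits −$369B.
Totals: Δreserves = −$467B, Δdeposits = −$488.5B.
Δrequired reserves = 3% × −$488.5B = −$14.655B.
Δexcess reserves = Δreserves − Δrequired = −$467B − (−$14.655B) = -$452.345 billion.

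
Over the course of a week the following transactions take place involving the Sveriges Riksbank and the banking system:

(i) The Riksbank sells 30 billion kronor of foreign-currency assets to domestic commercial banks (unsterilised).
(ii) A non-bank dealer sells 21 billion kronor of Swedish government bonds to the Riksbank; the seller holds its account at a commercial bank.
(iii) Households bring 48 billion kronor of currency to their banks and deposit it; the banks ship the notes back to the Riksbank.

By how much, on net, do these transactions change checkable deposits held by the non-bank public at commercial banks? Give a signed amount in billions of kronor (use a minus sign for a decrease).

Riksbank balance sheet:
  Assets:      Securities +21B, Foreign assets −30B
  Liabilities: Bank reserves +39B, Currency in circulation −48B
Commercial banking system:
  Assets:      Reserves at CB +39B, Foreign assets +30B
  Liabilities: Checkable deposits +69B
So the change in checkable deposits held by the non-bank public at commercial banks is +69 billion.

+69 billion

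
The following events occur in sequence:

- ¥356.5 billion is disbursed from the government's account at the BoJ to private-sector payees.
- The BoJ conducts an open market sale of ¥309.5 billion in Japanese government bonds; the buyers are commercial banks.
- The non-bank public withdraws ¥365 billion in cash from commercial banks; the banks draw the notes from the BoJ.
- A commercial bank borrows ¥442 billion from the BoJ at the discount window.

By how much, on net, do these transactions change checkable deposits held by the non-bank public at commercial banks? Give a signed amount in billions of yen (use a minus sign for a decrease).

Government spending ¥356.5 billion: non-bank counterparties' bank balances rise → +¥356.5B.
OMO sale (to banks) ¥309.5 billion: the counterparty is a bank, so public deposits are unchanged → 0.
Currency withdrawal ¥365 billion: non-bank counterparties' bank balances fall → −¥365B.
Discount-window loan ¥442 billion: the counterparty is a bank, so public deposits are unchanged → 0.
Net: 356.5 + 0 − 365 + 0 = -¥8.5 billion.

-¥8.5 billion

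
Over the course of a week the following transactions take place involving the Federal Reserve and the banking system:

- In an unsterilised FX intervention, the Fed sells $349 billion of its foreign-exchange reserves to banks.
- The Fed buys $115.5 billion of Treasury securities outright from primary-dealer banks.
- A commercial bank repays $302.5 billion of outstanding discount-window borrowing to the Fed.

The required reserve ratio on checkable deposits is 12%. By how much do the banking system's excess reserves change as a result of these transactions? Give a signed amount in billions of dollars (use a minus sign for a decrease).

-$536 billion

FX sale $349 billion: reserves −$349B, deposits 0.
OMO purchase (from banks) $115.5 billion: reserves +$115.5B, deposits 0.
Discount-window repayment $302.5 billion: reserves −$302.5B, deposits 0.
Totals: Δreserves = −$536B, Δdeposits = 0.
Δrequired reserves = 12% × 0 = 0.
Δexcess reserves = Δreserves − Δrequired = −$536B − (0) = -$536 billion.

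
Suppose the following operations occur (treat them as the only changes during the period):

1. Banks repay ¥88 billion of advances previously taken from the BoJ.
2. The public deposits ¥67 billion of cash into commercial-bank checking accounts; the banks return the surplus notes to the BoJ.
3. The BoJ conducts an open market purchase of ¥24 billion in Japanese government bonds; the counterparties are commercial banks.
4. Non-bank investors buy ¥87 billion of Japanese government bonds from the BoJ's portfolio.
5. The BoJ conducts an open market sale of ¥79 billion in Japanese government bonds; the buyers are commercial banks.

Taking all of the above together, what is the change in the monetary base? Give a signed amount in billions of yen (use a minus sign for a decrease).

BoJ balance sheet:
  Assets:      Securities −¥142B, Loans to banks −¥88B
  Liabilities: Bank reserves −¥163B, Currency in circulation −¥67B
Monetary base = currency + reserves: −¥67B + (−¥163B) = -¥230 billion.

-¥230 billion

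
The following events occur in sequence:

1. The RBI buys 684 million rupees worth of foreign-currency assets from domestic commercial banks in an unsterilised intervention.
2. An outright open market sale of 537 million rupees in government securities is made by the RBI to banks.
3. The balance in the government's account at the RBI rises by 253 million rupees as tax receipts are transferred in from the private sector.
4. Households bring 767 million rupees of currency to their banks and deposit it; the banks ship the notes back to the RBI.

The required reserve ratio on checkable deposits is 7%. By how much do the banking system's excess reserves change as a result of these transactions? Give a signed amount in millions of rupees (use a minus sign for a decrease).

+625.02 million

FX purchase 684 million rupees: reserves +684M, deposits 0.
OMO sale (to banks) 537 million rupees: reserves −537M, deposits 0.
Government account inflow 253 million rupees: reserves −253M, deposits −253M.
Currency deposit 767 million rupees: reserves +767M, deposits +767M.
Totals: Δreserves = +661M, Δdeposits = +514M.
Δrequired reserves = 7% × +514M = +35.98M.
Δexcess reserves = Δreserves − Δrequired = +661M − (+35.98M) = +625.02 million.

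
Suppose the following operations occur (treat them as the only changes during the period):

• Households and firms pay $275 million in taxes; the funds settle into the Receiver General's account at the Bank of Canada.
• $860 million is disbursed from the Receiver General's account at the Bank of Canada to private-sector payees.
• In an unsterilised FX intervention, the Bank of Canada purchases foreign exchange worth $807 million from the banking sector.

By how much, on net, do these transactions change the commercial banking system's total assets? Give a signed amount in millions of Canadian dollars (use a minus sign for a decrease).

Bank of Canada balance sheet:
  Assets:      Foreign assets +$807M
  Liabilities: Bank reserves +$1392M, Government deposits −$585M
Commercial banking system:
  Assets:      Reserves at CB +$1392M, Foreign assets −$807M
  Liabilities: Checkable deposits +$585M
Change in total bank assets = +$585 million.

+$585 million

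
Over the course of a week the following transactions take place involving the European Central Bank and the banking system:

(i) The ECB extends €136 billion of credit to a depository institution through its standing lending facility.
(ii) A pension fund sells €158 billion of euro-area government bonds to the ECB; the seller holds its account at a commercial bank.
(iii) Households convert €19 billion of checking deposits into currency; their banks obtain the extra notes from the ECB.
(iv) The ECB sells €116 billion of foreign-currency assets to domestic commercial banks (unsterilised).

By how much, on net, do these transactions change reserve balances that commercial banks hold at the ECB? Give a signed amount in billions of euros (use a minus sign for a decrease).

Discount-window loan €136 billion: the loan is credited to the bank's reserve account → +€136B.
Asset purchase (from non-banks) €158 billion: the ECB pays by crediting reserve accounts → +€158B.
Currency withdrawal €19 billion: banks swap reserves for currency → −€19B.
FX sale €116 billion: the buying banks pay out of their reserve balances → −€116B.
Net: 136 + 158 − 19 − 116 = +€159 billion.

+€159 billion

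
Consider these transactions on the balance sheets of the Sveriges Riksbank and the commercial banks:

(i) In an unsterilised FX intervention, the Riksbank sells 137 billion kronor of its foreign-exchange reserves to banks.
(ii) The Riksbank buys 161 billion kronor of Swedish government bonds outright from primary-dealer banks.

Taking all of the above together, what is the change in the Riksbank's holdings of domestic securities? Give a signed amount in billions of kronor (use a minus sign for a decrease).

FX sale 137 billion kronor: the Riksbank's securities portfolio is untouched → 0.
OMO purchase (from banks) 161 billion kronor: securities added to the Riksbank's portfolio → +161B.
Net: 0 + 161 = +161 billion.

+161 billion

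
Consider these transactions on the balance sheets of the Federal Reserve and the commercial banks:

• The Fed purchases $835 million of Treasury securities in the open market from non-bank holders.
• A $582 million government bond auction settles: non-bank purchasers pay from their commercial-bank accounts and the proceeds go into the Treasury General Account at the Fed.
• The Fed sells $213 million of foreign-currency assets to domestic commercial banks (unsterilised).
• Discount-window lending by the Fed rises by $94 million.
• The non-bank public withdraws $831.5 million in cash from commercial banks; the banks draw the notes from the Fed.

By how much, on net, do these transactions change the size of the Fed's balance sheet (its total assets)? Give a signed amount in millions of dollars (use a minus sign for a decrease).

Fed balance sheet:
  Assets:      Securities +$835M, Loans to banks +$94M, Foreign assets −$213M
  Liabilities: Bank reserves −$697.5M, Currency in circulation +$831.5M, Government deposits +$582M
Change in total Fed assets = +$716 million.

+$716 million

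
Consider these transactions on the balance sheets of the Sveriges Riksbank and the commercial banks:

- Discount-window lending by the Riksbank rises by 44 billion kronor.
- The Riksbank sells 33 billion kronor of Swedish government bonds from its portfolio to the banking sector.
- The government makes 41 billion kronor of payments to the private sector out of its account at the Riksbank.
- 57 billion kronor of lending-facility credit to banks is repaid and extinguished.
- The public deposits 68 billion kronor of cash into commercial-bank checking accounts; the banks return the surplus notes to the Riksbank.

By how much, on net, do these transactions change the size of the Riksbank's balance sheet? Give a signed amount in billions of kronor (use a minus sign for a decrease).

-46 billion

Discount-window loan 44 billion kronor: a Riksbank asset is acquired → +44B.
OMO sale (to banks) 33 billion kronor: a Riksbank asset is shed → −33B.
Government spending 41 billion kronor: only the composition of liabilities changes → 0.
Discount-window repayment 57 billion kronor: a Riksbank asset is shed → −57B.
Currency deposit 68 billion kronor: only the composition of liabilities changes → 0.
Net: 44 − 33 + 0 − 57 + 0 = -46 billion.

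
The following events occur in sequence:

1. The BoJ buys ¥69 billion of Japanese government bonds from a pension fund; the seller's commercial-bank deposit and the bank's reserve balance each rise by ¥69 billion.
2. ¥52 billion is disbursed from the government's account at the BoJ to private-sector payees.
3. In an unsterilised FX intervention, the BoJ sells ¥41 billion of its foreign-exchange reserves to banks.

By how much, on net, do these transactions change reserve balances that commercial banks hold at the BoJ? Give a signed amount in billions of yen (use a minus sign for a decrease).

+¥80 billion

Asset purchase (from non-banks) ¥69 billion: the BoJ pays by crediting reserve accounts → +¥69B.
Government spending ¥52 billion: government payments flow into bank reserve accounts → +¥52B.
FX sale ¥41 billion: the buying banks pay out of their reserve balances → −¥41B.
Net: 69 + 52 − 41 = +¥80 billion.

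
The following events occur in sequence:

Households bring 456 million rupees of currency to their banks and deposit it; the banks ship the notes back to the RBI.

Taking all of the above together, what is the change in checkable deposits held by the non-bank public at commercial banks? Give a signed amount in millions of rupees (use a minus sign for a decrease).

Currency deposit 456 million rupees: non-bank counterparties' bank balances rise → +456M.

+456 million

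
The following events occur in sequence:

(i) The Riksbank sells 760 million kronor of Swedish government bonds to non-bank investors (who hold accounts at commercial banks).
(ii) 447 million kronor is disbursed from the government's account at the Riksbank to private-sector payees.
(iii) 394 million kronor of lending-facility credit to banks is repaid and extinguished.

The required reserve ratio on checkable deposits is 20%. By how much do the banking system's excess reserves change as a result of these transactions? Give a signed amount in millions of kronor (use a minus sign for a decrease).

-644.4 million

Asset sale (to non-banks) 760 million kronor: reserves −760M, deposits −760M.
Government spending 447 million kronor: reserves +447M, deposits +447M.
Discount-window repayment 394 million kronor: reserves −394M, deposits 0.
Totals: Δreserves = −707M, Δdeposits = −313M.
Δrequired reserves = 20% × −313M = −62.6M.
Δexcess reserves = Δreserves − Δrequired = −707M − (−62.6M) = -644.4 million.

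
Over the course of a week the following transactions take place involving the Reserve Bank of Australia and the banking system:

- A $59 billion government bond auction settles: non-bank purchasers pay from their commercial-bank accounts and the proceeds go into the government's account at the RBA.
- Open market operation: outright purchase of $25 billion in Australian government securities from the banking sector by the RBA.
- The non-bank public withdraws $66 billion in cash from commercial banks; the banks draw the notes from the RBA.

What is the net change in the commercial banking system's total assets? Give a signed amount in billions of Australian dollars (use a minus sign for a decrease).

Government account inflow $59 billion: bank balance sheets shrink → −$59B.
OMO purchase (from banks) $25 billion: just an asset swap on bank balance sheets → 0.
Currency withdrawal $66 billion: bank balance sheets shrink → −$66B.
Net: −59 + 0 − 66 = -$125 billion.

-$125 billion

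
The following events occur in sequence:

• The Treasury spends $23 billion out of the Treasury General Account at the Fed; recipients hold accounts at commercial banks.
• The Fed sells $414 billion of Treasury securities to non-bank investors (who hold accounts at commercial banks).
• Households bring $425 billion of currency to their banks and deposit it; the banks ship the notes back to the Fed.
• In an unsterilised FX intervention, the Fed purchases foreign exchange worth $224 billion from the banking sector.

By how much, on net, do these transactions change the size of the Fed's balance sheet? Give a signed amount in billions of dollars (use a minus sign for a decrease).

Government spending $23 billion: only the composition of liabilities changes → 0.
Asset sale (to non-banks) $414 billion: a Fed asset is shed → −$414B.
Currency deposit $425 billion: only the composition of liabilities changes → 0.
FX purchase $224 billion: a Fed asset is acquired → +$224B.
Net: 0 − 414 + 0 + 224 = -$190 billion.

-$190 billion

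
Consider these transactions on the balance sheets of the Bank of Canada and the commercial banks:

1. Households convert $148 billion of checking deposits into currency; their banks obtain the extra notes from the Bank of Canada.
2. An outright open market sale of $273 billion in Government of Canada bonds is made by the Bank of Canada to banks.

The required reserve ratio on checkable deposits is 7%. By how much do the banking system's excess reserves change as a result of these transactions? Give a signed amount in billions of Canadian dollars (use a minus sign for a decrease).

Currency withdrawal $148 billion: reserves −$148B, deposits −$148B.
OMO sale (to banks) $273 billion: reserves −$273B, deposits 0.
Totals: Δreserves = −$421B, Δdeposits = −$148B.
Δrequired reserves = 7% × −$148B = −$10.36B.
Δexcess reserves = Δreserves − Δrequired = −$421B − (−$10.36B) = -$410.64 billion.

-$410.64 billion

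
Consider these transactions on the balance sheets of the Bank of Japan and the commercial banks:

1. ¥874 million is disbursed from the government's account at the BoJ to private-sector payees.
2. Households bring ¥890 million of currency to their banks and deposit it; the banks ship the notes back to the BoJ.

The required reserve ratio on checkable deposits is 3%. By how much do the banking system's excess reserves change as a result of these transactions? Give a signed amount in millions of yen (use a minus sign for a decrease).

Government spending ¥874 million: reserves +¥874M, deposits +¥874M.
Currency deposit ¥890 million: reserves +¥890M, deposits +¥890M.
Totals: Δreserves = +¥1764M, Δdeposits = +¥1764M.
Δrequired reserves = 3% × +¥1764M = +¥52.92M.
Δexcess reserves = Δreserves − Δrequired = +¥1764M − (+¥52.92M) = +¥1711.08 million.

+¥1711.08 million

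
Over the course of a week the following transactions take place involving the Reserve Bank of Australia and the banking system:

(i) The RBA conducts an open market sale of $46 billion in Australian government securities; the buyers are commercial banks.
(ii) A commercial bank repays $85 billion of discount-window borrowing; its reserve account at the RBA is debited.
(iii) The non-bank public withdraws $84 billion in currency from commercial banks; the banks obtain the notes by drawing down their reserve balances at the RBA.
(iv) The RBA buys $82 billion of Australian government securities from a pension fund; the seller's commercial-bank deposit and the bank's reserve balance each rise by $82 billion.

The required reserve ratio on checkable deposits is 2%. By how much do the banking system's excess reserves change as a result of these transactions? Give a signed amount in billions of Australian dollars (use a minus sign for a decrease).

OMO sale (to banks) $46 billion: reserves −$46B, deposits 0.
Discount-window repayment $85 billion: reserves −$85B, deposits 0.
Currency withdrawal $84 billion: reserves −$84B, deposits −$84B.
Asset purchase (from non-banks) $82 billion: reserves +$82B, deposits +$82B.
Totals: Δreserves = −$133B, Δdeposits = −$2B.
Δrequired reserves = 2% × −$2B = −$0.04B.
Δexcess reserves = Δreserves − Δrequired = −$133B − (−$0.04B) = -$132.96 billion.

-$132.96 billion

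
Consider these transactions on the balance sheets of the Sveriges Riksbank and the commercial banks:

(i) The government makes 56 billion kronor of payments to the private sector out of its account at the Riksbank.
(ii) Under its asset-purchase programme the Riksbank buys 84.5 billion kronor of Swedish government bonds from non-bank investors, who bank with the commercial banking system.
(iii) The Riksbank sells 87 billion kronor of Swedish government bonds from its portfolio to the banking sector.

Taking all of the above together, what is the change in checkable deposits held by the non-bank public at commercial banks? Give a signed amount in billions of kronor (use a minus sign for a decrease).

Riksbank balance sheet:
  Assets:      Securities −2.5B
  Liabilities: Bank reserves +53.5B, Government deposits −56B
Commercial banking system:
  Assets:      Reserves at CB +53.5B, Securities +87B
  Liabilities: Checkable deposits +140.5B
So the change in checkable deposits held by the non-bank public at commercial banks is +140.5 billion.

+140.5 billion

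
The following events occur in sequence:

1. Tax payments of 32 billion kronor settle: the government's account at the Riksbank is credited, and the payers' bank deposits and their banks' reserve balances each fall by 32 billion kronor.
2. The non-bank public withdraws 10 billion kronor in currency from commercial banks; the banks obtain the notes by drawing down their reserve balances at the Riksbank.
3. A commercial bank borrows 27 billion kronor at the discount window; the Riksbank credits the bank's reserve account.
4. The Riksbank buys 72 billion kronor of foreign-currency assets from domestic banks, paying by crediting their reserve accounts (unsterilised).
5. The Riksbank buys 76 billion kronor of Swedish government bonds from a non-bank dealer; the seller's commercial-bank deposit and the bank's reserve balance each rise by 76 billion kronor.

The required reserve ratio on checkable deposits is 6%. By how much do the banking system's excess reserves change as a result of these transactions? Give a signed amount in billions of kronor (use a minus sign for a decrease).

+130.96 billion

Government account inflow 32 billion kronor: reserves −32B, deposits −32B.
Currency withdrawal 10 billion kronor: reserves −10B, deposits −10B.
Discount-window loan 27 billion kronor: reserves +27B, deposits 0.
FX purchase 72 billion kronor: reserves +72B, deposits 0.
Asset purchase (from non-banks) 76 billion kronor: reserves +76B, deposits +76B.
Totals: Δreserves = +133B, Δdeposits = +34B.
Δrequired reserves = 6% × +34B = +2.04B.
Δexcess reserves = Δreserves − Δrequired = +133B − (+2.04B) = +130.96 billion.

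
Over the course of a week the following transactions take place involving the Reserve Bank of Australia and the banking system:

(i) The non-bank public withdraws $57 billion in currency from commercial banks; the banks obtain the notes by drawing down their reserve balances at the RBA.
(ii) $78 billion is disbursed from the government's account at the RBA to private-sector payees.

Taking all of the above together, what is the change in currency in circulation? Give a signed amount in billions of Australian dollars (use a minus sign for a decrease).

Currency withdrawal $57 billion: notes leave the central bank → +$57B.
Government spending $78 billion: no currency enters or leaves circulation → 0.
Net: 57 + 0 = +$57 billion.

+$57 billion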